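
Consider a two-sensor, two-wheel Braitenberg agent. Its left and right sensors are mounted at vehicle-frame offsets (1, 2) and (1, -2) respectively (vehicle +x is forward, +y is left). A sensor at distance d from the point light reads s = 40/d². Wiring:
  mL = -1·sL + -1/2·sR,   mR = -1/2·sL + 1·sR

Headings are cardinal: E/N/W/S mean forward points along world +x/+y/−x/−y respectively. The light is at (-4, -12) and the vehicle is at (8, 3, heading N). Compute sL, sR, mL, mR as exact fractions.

10/89 10/113 -1575/10057 325/10057

left sensor world pos  = (6, 4); dL² = 356
right sensor world pos = (10, 4); dR² = 452
sL = 40/356 = 10/89
sR = 40/452 = 10/113
mL = -1·sL + -1/2·sR = -1575/10057
mR = -1/2·sL + 1·sR = 325/10057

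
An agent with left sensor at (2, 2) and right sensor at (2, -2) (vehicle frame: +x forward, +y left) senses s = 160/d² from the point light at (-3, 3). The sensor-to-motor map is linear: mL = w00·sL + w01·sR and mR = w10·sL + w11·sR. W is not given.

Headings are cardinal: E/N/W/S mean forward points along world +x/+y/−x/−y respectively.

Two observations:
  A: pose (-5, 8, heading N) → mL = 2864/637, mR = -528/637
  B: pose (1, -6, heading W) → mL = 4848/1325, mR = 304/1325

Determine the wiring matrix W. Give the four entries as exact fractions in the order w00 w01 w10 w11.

1/2 1 -1 1/2

obs A: pose=(-5,8,N) → sL=32/13, sR=160/49, mL=2864/637, mR=-528/637
obs B: pose=(1,-6,W) → sL=32/25, sR=160/53, mL=4848/1325, mR=304/1325
sensor matrix S = [[32/13, 160/49], [32/25, 160/53]]; det S = 548864/168805
solve [mL_A; mL_B] = S·[w00; w01] and [mR_A; mR_B] = S·[w10; w11]:
  w00 = 1/2, w01 = 1, w10 = -1, w11 = 1/2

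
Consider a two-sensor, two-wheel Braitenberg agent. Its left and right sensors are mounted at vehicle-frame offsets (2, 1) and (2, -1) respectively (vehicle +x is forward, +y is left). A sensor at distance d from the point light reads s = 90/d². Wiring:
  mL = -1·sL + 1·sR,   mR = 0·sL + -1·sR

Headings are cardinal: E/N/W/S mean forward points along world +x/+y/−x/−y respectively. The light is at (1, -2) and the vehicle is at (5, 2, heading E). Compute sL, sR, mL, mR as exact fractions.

left sensor world pos  = (7, 3); dL² = 61
right sensor world pos = (7, 1); dR² = 45
sL = 90/61 = 90/61
sR = 90/45 = 2
mL = -1·sL + 1·sR = 32/61
mR = 0·sL + -1·sR = -2

90/61 2 32/61 -2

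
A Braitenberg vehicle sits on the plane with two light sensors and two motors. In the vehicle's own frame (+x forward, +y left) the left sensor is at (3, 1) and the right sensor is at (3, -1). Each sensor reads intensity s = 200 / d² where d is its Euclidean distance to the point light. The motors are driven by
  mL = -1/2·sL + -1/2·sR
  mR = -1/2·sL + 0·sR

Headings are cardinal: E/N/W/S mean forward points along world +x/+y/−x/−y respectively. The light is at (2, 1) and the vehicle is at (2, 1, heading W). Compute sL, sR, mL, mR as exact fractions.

left sensor world pos  = (-1, 0); dL² = 10
right sensor world pos = (-1, 2); dR² = 10
sL = 200/10 = 20
sR = 200/10 = 20
mL = -1/2·sL + -1/2·sR = -20
mR = -1/2·sL + 0·sR = -10

20 20 -20 -10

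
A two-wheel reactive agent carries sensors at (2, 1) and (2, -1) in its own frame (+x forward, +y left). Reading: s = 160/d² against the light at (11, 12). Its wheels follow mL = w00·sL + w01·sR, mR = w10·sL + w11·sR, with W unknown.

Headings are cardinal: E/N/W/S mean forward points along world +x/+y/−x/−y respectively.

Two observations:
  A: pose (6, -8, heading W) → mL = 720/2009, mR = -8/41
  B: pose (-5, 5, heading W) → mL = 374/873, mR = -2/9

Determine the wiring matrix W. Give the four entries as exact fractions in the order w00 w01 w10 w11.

obs A: pose=(6,-8,W) → sL=16/49, sR=16/41, mL=720/2009, mR=-8/41
obs B: pose=(-5,5,W) → sL=40/97, sR=4/9, mL=374/873, mR=-2/9
sensor matrix S = [[16/49, 16/41], [40/97, 4/9]]; det S = -27712/1753857
solve [mL_A; mL_B] = S·[w00; w01] and [mR_A; mR_B] = S·[w10; w11]:
  w00 = 1/2, w01 = 1/2, w10 = 0, w11 = -1/2

1/2 1/2 0 -1/2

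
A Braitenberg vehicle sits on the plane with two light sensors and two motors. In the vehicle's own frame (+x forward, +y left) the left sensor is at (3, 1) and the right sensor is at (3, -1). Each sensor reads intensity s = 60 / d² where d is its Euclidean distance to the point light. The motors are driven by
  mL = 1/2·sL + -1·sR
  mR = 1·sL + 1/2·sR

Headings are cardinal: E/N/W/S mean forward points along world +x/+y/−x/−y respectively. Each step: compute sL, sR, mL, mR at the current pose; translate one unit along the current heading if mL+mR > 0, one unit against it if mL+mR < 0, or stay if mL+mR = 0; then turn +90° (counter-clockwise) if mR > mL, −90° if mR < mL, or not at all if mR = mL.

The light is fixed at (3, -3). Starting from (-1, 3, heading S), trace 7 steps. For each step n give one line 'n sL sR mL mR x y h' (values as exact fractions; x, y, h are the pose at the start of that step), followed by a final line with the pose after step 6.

0 10/3 30/17 -5/51 215/51 -1 3 S
1 60/37 60/17 -1710/629 2130/629 -1 2 E
2 3/4 15/17 -69/136 81/68 0 2 N
3 60/61 12/17 -222/1037 1386/1037 0 3 W
4 10/3 30/17 -5/51 215/51 -1 3 S
5 60/37 60/17 -1710/629 2130/629 -1 2 E
6 3/4 15/17 -69/136 81/68 0 2 N
final 0 3 W

n=0: pose=(-1,3,S); sL=10/3, sR=30/17; mL=-5/51, mR=215/51; mL+mR=70/17 → advance +1; mR−mL=220/51 → turn +1·90°
n=1: pose=(-1,2,E); sL=60/37, sR=60/17; mL=-1710/629, mR=2130/629; mL+mR=420/629 → advance +1; mR−mL=3840/629 → turn +1·90°
n=2: pose=(0,2,N); sL=3/4, sR=15/17; mL=-69/136, mR=81/68; mL+mR=93/136 → advance +1; mR−mL=231/136 → turn +1·90°
n=3: pose=(0,3,W); sL=60/61, sR=12/17; mL=-222/1037, mR=1386/1037; mL+mR=1164/1037 → advance +1; mR−mL=1608/1037 → turn +1·90°
n=4: pose=(-1,3,S); sL=10/3, sR=30/17; mL=-5/51, mR=215/51; mL+mR=70/17 → advance +1; mR−mL=220/51 → turn +1·90°
n=5: pose=(-1,2,E); sL=60/37, sR=60/17; mL=-1710/629, mR=2130/629; mL+mR=420/629 → advance +1; mR−mL=3840/629 → turn +1·90°
n=6: pose=(0,2,N); sL=3/4, sR=15/17; mL=-69/136, mR=81/68; mL+mR=93/136 → advance +1; mR−mL=231/136 → turn +1·90°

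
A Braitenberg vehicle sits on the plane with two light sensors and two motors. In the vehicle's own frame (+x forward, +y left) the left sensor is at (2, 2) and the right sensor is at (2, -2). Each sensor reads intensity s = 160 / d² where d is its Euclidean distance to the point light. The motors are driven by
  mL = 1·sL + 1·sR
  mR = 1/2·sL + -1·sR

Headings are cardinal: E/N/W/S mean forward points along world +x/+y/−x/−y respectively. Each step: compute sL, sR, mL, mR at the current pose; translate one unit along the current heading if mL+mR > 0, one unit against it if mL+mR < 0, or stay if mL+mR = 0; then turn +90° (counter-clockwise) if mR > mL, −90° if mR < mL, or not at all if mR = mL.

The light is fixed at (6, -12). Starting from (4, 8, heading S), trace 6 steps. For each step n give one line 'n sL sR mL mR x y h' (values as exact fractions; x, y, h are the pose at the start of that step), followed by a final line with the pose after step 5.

n=0: pose=(4,8,S); sL=40/81, sR=8/17; mL=1328/1377, mR=-308/1377; mL+mR=20/27 → advance +1; mR−mL=-1636/1377 → turn -1·90°
n=1: pose=(4,7,W); sL=32/61, sR=160/457; mL=24384/27877, mR=-2448/27877; mL+mR=48/61 → advance +1; mR−mL=-26832/27877 → turn -1·90°
n=2: pose=(3,7,N); sL=80/233, sR=80/221; mL=36320/51493, mR=-9800/51493; mL+mR=120/233 → advance +1; mR−mL=-46120/51493 → turn -1·90°
n=3: pose=(3,8,E); sL=32/97, sR=32/65; mL=5184/6305, mR=-2064/6305; mL+mR=48/97 → advance +1; mR−mL=-7248/6305 → turn -1·90°
n=4: pose=(4,8,S); sL=40/81, sR=8/17; mL=1328/1377, mR=-308/1377; mL+mR=20/27 → advance +1; mR−mL=-1636/1377 → turn -1·90°
n=5: pose=(4,7,W); sL=32/61, sR=160/457; mL=24384/27877, mR=-2448/27877; mL+mR=48/61 → advance +1; mR−mL=-26832/27877 → turn -1·90°

0 40/81 8/17 1328/1377 -308/1377 4 8 S
1 32/61 160/457 24384/27877 -2448/27877 4 7 W
2 80/233 80/221 36320/51493 -9800/51493 3 7 N
3 32/97 32/65 5184/6305 -2064/6305 3 8 E
4 40/81 8/17 1328/1377 -308/1377 4 8 S
5 32/61 160/457 24384/27877 -2448/27877 4 7 W
final 3 7 N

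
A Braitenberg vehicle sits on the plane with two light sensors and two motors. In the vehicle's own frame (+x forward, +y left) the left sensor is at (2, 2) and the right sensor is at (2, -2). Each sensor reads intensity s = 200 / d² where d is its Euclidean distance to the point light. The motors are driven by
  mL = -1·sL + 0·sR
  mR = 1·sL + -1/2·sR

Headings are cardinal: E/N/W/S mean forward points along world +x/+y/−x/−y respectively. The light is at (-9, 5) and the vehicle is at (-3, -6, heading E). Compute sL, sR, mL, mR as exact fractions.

left sensor world pos  = (-1, -4); dL² = 145
right sensor world pos = (-1, -8); dR² = 233
sL = 200/145 = 40/29
sR = 200/233 = 200/233
mL = -1·sL + 0·sR = -40/29
mR = 1·sL + -1/2·sR = 6420/6757

40/29 200/233 -40/29 6420/6757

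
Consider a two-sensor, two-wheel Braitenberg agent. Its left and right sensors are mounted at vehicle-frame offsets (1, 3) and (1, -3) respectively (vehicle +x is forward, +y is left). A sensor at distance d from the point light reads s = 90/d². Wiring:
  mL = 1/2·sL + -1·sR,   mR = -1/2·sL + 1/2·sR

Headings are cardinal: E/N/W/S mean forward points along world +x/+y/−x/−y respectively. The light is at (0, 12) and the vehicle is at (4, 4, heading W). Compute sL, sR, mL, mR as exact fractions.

9/13 45/17 -1017/442 216/221

left sensor world pos  = (3, 1); dL² = 130
right sensor world pos = (3, 7); dR² = 34
sL = 90/130 = 9/13
sR = 90/34 = 45/17
mL = 1/2·sL + -1·sR = -1017/442
mR = -1/2·sL + 1/2·sR = 216/221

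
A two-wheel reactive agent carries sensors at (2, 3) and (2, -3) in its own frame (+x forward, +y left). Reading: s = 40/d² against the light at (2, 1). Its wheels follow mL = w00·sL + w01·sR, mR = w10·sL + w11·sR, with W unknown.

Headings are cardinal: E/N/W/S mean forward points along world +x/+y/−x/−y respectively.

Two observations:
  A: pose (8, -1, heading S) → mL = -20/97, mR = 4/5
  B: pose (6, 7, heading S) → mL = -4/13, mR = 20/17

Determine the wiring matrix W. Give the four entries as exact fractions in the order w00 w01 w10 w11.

-1/2 0 0 1/2

obs A: pose=(8,-1,S) → sL=40/97, sR=8/5, mL=-20/97, mR=4/5
obs B: pose=(6,7,S) → sL=8/13, sR=40/17, mL=-4/13, mR=20/17
sensor matrix S = [[40/97, 8/5], [8/13, 40/17]]; det S = -1536/107185
solve [mL_A; mL_B] = S·[w00; w01] and [mR_A; mR_B] = S·[w10; w11]:
  w00 = -1/2, w01 = 0, w10 = 0, w11 = 1/2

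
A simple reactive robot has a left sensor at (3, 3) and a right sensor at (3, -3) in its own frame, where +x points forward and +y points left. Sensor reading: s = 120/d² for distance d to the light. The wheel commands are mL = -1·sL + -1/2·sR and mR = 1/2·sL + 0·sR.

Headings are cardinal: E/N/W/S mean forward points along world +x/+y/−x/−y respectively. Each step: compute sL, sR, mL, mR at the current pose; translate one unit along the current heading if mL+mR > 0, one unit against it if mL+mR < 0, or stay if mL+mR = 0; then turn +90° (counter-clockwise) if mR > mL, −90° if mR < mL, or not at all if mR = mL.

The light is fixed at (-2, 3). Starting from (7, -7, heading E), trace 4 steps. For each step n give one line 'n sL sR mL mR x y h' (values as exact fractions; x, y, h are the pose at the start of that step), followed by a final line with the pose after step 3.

n=0: pose=(7,-7,E); sL=120/193, sR=120/313; mL=-49140/60409, mR=60/193; mL+mR=-30360/60409 → advance -1; mR−mL=67920/60409 → turn +1·90°
n=1: pose=(6,-7,N); sL=60/37, sR=12/17; mL=-1242/629, mR=30/37; mL+mR=-732/629 → advance -1; mR−mL=1752/629 → turn +1·90°
n=2: pose=(6,-8,W); sL=120/221, sR=120/89; mL=-23940/19669, mR=60/221; mL+mR=-18600/19669 → advance -1; mR−mL=29280/19669 → turn +1·90°
n=3: pose=(7,-8,S); sL=6/17, sR=15/29; mL=-603/986, mR=3/17; mL+mR=-429/986 → advance -1; mR−mL=777/986 → turn +1·90°

0 120/193 120/313 -49140/60409 60/193 7 -7 E
1 60/37 12/17 -1242/629 30/37 6 -7 N
2 120/221 120/89 -23940/19669 60/221 6 -8 W
3 6/17 15/29 -603/986 3/17 7 -8 S
final 7 -7 E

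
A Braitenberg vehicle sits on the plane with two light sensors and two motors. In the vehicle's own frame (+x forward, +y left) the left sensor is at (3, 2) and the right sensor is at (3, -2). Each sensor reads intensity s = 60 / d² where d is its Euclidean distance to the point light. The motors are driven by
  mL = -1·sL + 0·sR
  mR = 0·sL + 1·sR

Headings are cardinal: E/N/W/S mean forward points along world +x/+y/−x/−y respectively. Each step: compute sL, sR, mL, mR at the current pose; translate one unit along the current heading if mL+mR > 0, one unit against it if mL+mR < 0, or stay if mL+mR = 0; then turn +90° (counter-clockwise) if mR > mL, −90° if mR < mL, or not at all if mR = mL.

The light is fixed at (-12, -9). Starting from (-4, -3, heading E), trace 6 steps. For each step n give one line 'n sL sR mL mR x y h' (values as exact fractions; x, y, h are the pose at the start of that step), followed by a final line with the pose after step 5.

n=0: pose=(-4,-3,E); sL=12/37, sR=60/137; mL=-12/37, mR=60/137; mL+mR=576/5069 → advance +1; mR−mL=3864/5069 → turn +1·90°
n=1: pose=(-3,-3,N); sL=6/13, sR=30/101; mL=-6/13, mR=30/101; mL+mR=-216/1313 → advance -1; mR−mL=996/1313 → turn +1·90°
n=2: pose=(-3,-4,W); sL=4/3, sR=12/17; mL=-4/3, mR=12/17; mL+mR=-32/51 → advance -1; mR−mL=104/51 → turn +1·90°
n=3: pose=(-2,-4,S); sL=15/37, sR=15/17; mL=-15/37, mR=15/17; mL+mR=300/629 → advance +1; mR−mL=810/629 → turn +1·90°
n=4: pose=(-2,-5,E); sL=12/41, sR=60/173; mL=-12/41, mR=60/173; mL+mR=384/7093 → advance +1; mR−mL=4536/7093 → turn +1·90°
n=5: pose=(-1,-5,N); sL=6/13, sR=30/109; mL=-6/13, mR=30/109; mL+mR=-264/1417 → advance -1; mR−mL=1044/1417 → turn +1·90°

0 12/37 60/137 -12/37 60/137 -4 -3 E
1 6/13 30/101 -6/13 30/101 -3 -3 N
2 4/3 12/17 -4/3 12/17 -3 -4 W
3 15/37 15/17 -15/37 15/17 -2 -4 S
4 12/41 60/173 -12/41 60/173 -2 -5 E
5 6/13 30/109 -6/13 30/109 -1 -5 N
final -1 -6 W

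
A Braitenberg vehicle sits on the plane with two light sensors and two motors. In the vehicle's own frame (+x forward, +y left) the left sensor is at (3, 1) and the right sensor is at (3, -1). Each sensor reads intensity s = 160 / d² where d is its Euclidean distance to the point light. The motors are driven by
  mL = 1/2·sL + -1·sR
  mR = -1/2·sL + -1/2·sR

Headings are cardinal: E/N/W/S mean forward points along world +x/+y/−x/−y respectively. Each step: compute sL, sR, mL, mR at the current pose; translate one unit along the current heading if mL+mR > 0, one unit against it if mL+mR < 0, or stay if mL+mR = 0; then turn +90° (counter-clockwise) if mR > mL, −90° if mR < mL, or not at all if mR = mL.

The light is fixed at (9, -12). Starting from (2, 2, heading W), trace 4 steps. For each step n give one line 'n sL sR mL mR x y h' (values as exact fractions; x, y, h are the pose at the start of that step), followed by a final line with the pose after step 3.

0 160/269 32/65 -3408/17485 -9504/17485 2 2 W
1 80/169 80/157 -7240/26533 -13040/26533 3 2 N
2 32/41 160/153 -4112/6273 -5728/6273 3 1 E
3 20/17 40/41 -270/697 -750/697 2 1 S
final 2 2 W

n=0: pose=(2,2,W); sL=160/269, sR=32/65; mL=-3408/17485, mR=-9504/17485; mL+mR=-48/65 → advance -1; mR−mL=-6096/17485 → turn -1·90°
n=1: pose=(3,2,N); sL=80/169, sR=80/157; mL=-7240/26533, mR=-13040/26533; mL+mR=-120/157 → advance -1; mR−mL=-5800/26533 → turn -1·90°
n=2: pose=(3,1,E); sL=32/41, sR=160/153; mL=-4112/6273, mR=-5728/6273; mL+mR=-80/51 → advance -1; mR−mL=-1616/6273 → turn -1·90°
n=3: pose=(2,1,S); sL=20/17, sR=40/41; mL=-270/697, mR=-750/697; mL+mR=-60/41 → advance -1; mR−mL=-480/697 → turn -1·90°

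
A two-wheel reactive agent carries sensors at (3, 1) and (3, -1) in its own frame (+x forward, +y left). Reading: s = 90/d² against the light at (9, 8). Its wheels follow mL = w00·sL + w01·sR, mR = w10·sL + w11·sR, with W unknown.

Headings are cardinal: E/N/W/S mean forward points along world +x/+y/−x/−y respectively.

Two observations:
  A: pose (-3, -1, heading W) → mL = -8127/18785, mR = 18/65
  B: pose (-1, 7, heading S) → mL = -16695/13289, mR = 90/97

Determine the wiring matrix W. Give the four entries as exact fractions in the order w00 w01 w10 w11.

obs A: pose=(-3,-1,W) → sL=18/65, sR=90/289, mL=-8127/18785, mR=18/65
obs B: pose=(-1,7,S) → sL=90/97, sR=90/137, mL=-16695/13289, mR=90/97
sensor matrix S = [[18/65, 90/289], [90/97, 90/137]]; det S = -5343408/49926773
solve [mL_A; mL_B] = S·[w00; w01] and [mR_A; mR_B] = S·[w10; w11]:
  w00 = -1, w01 = -1/2, w10 = 1, w11 = 0

-1 -1/2 1 0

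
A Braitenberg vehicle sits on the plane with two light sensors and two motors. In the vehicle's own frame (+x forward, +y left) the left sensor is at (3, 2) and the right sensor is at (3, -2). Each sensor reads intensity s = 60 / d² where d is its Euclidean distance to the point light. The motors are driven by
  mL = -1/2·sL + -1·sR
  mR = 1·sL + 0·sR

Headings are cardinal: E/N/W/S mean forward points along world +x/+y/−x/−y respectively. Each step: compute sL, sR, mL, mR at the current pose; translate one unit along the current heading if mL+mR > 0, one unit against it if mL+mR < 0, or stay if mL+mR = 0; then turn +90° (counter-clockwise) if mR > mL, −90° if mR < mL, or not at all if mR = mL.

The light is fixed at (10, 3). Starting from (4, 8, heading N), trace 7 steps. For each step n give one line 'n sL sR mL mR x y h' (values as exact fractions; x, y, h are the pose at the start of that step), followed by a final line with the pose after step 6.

n=0: pose=(4,8,N); sL=15/32, sR=3/4; mL=-63/64, mR=15/32; mL+mR=-33/64 → advance -1; mR−mL=93/64 → turn +1·90°
n=1: pose=(4,7,W); sL=12/17, sR=20/39; mL=-574/663, mR=12/17; mL+mR=-106/663 → advance -1; mR−mL=1042/663 → turn +1·90°
n=2: pose=(5,7,S); sL=6, sR=6/5; mL=-21/5, mR=6; mL+mR=9/5 → advance +1; mR−mL=51/5 → turn +1·90°
n=3: pose=(5,6,E); sL=60/29, sR=12; mL=-378/29, mR=60/29; mL+mR=-318/29 → advance -1; mR−mL=438/29 → turn +1·90°
n=4: pose=(4,6,N); sL=3/5, sR=15/13; mL=-189/130, mR=3/5; mL+mR=-111/130 → advance -1; mR−mL=267/130 → turn +1·90°
n=5: pose=(4,5,W); sL=20/27, sR=60/97; mL=-2590/2619, mR=20/27; mL+mR=-650/2619 → advance -1; mR−mL=1510/873 → turn +1·90°
n=6: pose=(5,5,S); sL=6, sR=6/5; mL=-21/5, mR=6; mL+mR=9/5 → advance +1; mR−mL=51/5 → turn +1·90°

0 15/32 3/4 -63/64 15/32 4 8 N
1 12/17 20/39 -574/663 12/17 4 7 W
2 6 6/5 -21/5 6 5 7 S
3 60/29 12 -378/29 60/29 5 6 E
4 3/5 15/13 -189/130 3/5 4 6 N
5 20/27 60/97 -2590/2619 20/27 4 5 W
6 6 6/5 -21/5 6 5 5 S
final 5 4 E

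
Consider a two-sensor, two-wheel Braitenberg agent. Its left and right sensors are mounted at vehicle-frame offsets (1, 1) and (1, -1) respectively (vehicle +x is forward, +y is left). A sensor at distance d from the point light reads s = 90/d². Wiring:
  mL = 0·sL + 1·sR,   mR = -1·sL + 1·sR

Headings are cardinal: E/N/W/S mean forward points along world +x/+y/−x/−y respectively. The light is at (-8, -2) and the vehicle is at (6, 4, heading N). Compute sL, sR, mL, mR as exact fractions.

45/109 45/137 45/137 -1260/14933

left sensor world pos  = (5, 5); dL² = 218
right sensor world pos = (7, 5); dR² = 274
sL = 90/218 = 45/109
sR = 90/274 = 45/137
mL = 0·sL + 1·sR = 45/137
mR = -1·sL + 1·sR = -1260/14933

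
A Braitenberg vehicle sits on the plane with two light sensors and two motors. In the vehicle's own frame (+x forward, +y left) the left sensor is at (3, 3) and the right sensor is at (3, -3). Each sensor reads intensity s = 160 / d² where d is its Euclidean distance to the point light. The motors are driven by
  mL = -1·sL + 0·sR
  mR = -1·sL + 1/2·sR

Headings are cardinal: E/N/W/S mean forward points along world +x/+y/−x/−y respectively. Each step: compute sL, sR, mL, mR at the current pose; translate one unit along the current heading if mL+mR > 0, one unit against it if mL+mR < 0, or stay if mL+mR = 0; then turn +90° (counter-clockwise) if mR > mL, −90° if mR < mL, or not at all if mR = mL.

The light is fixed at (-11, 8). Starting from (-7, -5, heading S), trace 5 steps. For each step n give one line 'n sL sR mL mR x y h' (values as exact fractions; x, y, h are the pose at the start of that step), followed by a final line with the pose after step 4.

0 32/61 160/257 -32/61 -3344/15677 -7 -5 S
1 16/13 80/137 -16/13 -1672/1781 -7 -4 E
2 160/81 160/117 -160/81 -1360/1053 -8 -4 N
3 5/8 8/5 -5/8 7/40 -8 -5 W
4 32/61 160/257 -32/61 -3344/15677 -7 -5 S
final -7 -4 E

n=0: pose=(-7,-5,S); sL=32/61, sR=160/257; mL=-32/61, mR=-3344/15677; mL+mR=-11568/15677 → advance -1; mR−mL=80/257 → turn +1·90°
n=1: pose=(-7,-4,E); sL=16/13, sR=80/137; mL=-16/13, mR=-1672/1781; mL+mR=-3864/1781 → advance -1; mR−mL=40/137 → turn +1·90°
n=2: pose=(-8,-4,N); sL=160/81, sR=160/117; mL=-160/81, mR=-1360/1053; mL+mR=-3440/1053 → advance -1; mR−mL=80/117 → turn +1·90°
n=3: pose=(-8,-5,W); sL=5/8, sR=8/5; mL=-5/8, mR=7/40; mL+mR=-9/20 → advance -1; mR−mL=4/5 → turn +1·90°
n=4: pose=(-7,-5,S); sL=32/61, sR=160/257; mL=-32/61, mR=-3344/15677; mL+mR=-11568/15677 → advance -1; mR−mL=80/257 → turn +1·90°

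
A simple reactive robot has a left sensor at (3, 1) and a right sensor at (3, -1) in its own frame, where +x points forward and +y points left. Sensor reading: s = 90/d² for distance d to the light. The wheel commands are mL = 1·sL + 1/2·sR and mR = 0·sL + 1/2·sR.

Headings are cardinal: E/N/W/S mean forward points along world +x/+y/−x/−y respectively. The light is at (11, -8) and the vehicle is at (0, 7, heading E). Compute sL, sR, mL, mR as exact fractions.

9/32 9/26 189/416 9/52

left sensor world pos  = (3, 8); dL² = 320
right sensor world pos = (3, 6); dR² = 260
sL = 90/320 = 9/32
sR = 90/260 = 9/26
mL = 1·sL + 1/2·sR = 189/416
mR = 0·sL + 1/2·sR = 9/52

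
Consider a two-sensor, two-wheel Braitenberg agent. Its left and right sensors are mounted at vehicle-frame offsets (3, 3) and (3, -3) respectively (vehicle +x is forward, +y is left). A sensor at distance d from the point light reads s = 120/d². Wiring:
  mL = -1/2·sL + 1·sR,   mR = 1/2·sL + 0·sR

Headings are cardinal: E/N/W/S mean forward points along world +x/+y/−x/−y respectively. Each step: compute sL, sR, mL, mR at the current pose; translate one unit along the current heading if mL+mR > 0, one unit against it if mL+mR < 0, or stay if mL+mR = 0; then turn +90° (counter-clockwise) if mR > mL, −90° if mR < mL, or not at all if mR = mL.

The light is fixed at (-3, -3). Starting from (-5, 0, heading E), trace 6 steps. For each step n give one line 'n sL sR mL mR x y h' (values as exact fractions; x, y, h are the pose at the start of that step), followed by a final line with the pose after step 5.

n=0: pose=(-5,0,E); sL=120/37, sR=120; mL=4380/37, mR=60/37; mL+mR=120 → advance +1; mR−mL=-4320/37 → turn -1·90°
n=1: pose=(-4,0,S); sL=30, sR=15/2; mL=-15/2, mR=15; mL+mR=15/2 → advance +1; mR−mL=45/2 → turn +1·90°
n=2: pose=(-4,-1,E); sL=120/29, sR=24; mL=636/29, mR=60/29; mL+mR=24 → advance +1; mR−mL=-576/29 → turn -1·90°
n=3: pose=(-3,-1,S); sL=12, sR=12; mL=6, mR=6; mL+mR=12 → advance +1; mR−mL=0 → turn +0·90°
n=4: pose=(-3,-2,S); sL=120/13, sR=120/13; mL=60/13, mR=60/13; mL+mR=120/13 → advance +1; mR−mL=0 → turn +0·90°
n=5: pose=(-3,-3,S); sL=20/3, sR=20/3; mL=10/3, mR=10/3; mL+mR=20/3 → advance +1; mR−mL=0 → turn +0·90°

0 120/37 120 4380/37 60/37 -5 0 E
1 30 15/2 -15/2 15 -4 0 S
2 120/29 24 636/29 60/29 -4 -1 E
3 12 12 6 6 -3 -1 S
4 120/13 120/13 60/13 60/13 -3 -2 S
5 20/3 20/3 10/3 10/3 -3 -3 S
final -3 -4 S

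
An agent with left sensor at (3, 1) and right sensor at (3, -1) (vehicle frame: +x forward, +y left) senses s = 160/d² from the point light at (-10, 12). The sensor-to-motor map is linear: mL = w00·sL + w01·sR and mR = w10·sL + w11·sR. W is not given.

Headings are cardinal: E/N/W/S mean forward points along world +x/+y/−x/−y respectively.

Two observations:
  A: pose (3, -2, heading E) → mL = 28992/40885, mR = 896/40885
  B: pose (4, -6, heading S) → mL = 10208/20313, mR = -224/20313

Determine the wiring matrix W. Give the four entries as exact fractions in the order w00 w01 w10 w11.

obs A: pose=(3,-2,E) → sL=32/85, sR=160/481, mL=28992/40885, mR=896/40885
obs B: pose=(4,-6,S) → sL=80/333, sR=16/61, mL=10208/20313, mR=-224/20313
sensor matrix S = [[32/85, 160/481], [80/333, 16/61]]; det S = 15640576/830497005
solve [mL_A; mL_B] = S·[w00; w01] and [mR_A; mR_B] = S·[w10; w11]:
  w00 = 1, w01 = 1, w10 = 1/2, w11 = -1/2

1 1 1/2 -1/2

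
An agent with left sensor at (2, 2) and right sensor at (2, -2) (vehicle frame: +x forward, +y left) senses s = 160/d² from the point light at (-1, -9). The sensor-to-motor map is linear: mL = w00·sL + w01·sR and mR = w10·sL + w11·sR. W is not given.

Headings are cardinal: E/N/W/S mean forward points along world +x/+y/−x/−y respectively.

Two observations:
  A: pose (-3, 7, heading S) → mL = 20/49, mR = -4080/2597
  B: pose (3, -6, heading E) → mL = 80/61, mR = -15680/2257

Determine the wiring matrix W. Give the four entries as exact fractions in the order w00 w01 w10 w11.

obs A: pose=(-3,7,S) → sL=40/49, sR=40/53, mL=20/49, mR=-4080/2597
obs B: pose=(3,-6,E) → sL=160/61, sR=160/37, mL=80/61, mR=-15680/2257
sensor matrix S = [[40/49, 40/53], [160/61, 160/37]]; det S = 9088000/5861429
solve [mL_A; mL_B] = S·[w00; w01] and [mR_A; mR_B] = S·[w10; w11]:
  w00 = 1/2, w01 = 0, w10 = -1, w11 = -1

1/2 0 -1 -1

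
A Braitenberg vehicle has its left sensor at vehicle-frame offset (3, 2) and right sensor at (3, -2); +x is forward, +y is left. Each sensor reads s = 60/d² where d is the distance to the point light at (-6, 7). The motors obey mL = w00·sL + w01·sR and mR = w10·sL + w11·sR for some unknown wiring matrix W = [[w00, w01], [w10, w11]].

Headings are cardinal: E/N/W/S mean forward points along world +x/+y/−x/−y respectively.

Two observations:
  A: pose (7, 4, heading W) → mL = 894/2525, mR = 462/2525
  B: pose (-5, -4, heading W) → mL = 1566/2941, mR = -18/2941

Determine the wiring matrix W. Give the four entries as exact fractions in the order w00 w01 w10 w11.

-1/2 1 1 -1/2

obs A: pose=(7,4,W) → sL=12/25, sR=60/101, mL=894/2525, mR=462/2525
obs B: pose=(-5,-4,W) → sL=60/173, sR=12/17, mL=1566/2941, mR=-18/2941
sensor matrix S = [[12/25, 60/101], [60/173, 12/17]]; det S = 986112/7426025
solve [mL_A; mL_B] = S·[w00; w01] and [mR_A; mR_B] = S·[w10; w11]:
  w00 = -1/2, w01 = 1, w10 = 1, w11 = -1/2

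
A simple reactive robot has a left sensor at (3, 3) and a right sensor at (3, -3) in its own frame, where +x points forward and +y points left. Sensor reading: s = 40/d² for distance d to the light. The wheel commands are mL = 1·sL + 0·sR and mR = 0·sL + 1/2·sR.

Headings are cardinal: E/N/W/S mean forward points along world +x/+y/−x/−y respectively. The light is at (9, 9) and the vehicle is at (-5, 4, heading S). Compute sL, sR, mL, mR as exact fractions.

left sensor world pos  = (-2, 1); dL² = 185
right sensor world pos = (-8, 1); dR² = 353
sL = 40/185 = 8/37
sR = 40/353 = 40/353
mL = 1·sL + 0·sR = 8/37
mR = 0·sL + 1/2·sR = 20/353

8/37 40/353 8/37 20/353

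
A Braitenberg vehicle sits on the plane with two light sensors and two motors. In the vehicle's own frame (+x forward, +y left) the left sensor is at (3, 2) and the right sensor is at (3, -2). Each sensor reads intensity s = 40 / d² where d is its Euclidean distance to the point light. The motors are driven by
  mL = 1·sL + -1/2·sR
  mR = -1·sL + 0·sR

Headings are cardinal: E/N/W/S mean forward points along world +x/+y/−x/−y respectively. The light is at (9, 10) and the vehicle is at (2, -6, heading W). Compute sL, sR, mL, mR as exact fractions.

left sensor world pos  = (-1, -8); dL² = 424
right sensor world pos = (-1, -4); dR² = 296
sL = 40/424 = 5/53
sR = 40/296 = 5/37
mL = 1·sL + -1/2·sR = 105/3922
mR = -1·sL + 0·sR = -5/53

5/53 5/37 105/3922 -5/53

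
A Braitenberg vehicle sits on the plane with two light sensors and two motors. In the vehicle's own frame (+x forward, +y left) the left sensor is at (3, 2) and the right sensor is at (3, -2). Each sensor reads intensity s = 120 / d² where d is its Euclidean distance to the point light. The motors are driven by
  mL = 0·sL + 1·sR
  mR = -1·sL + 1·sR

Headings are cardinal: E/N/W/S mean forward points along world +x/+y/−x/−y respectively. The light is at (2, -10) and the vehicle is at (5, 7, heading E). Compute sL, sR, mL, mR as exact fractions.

120/397 40/87 40/87 5440/34539

left sensor world pos  = (8, 9); dL² = 397
right sensor world pos = (8, 5); dR² = 261
sL = 120/397 = 120/397
sR = 120/261 = 40/87
mL = 0·sL + 1·sR = 40/87
mR = -1·sL + 1·sR = 5440/34539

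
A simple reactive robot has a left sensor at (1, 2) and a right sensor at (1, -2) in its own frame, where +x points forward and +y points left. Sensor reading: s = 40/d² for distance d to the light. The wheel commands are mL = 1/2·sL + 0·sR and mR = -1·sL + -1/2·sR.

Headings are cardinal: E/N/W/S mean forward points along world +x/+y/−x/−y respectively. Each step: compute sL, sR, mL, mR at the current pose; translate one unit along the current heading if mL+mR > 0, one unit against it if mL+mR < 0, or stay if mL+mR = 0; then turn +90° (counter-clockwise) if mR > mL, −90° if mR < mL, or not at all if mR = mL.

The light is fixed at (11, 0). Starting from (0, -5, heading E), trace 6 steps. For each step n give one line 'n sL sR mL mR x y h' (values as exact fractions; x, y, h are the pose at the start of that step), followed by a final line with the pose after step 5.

n=0: pose=(0,-5,E); sL=40/109, sR=40/149; mL=20/109, mR=-8140/16241; mL+mR=-5160/16241 → advance -1; mR−mL=-11120/16241 → turn -1·90°
n=1: pose=(-1,-5,S); sL=5/17, sR=5/29; mL=5/34, mR=-375/986; mL+mR=-115/493 → advance -1; mR−mL=-260/493 → turn -1·90°
n=2: pose=(-1,-4,W); sL=8/41, sR=40/173; mL=4/41, mR=-2204/7093; mL+mR=-1512/7093 → advance -1; mR−mL=-2896/7093 → turn -1·90°
n=3: pose=(0,-4,N); sL=20/89, sR=4/9; mL=10/89, mR=-358/801; mL+mR=-268/801 → advance -1; mR−mL=-448/801 → turn -1·90°
n=4: pose=(0,-5,E); sL=40/109, sR=40/149; mL=20/109, mR=-8140/16241; mL+mR=-5160/16241 → advance -1; mR−mL=-11120/16241 → turn -1·90°
n=5: pose=(-1,-5,S); sL=5/17, sR=5/29; mL=5/34, mR=-375/986; mL+mR=-115/493 → advance -1; mR−mL=-260/493 → turn -1·90°

0 40/109 40/149 20/109 -8140/16241 0 -5 E
1 5/17 5/29 5/34 -375/986 -1 -5 S
2 8/41 40/173 4/41 -2204/7093 -1 -4 W
3 20/89 4/9 10/89 -358/801 0 -4 N
4 40/109 40/149 20/109 -8140/16241 0 -5 E
5 5/17 5/29 5/34 -375/986 -1 -5 S
final -1 -4 W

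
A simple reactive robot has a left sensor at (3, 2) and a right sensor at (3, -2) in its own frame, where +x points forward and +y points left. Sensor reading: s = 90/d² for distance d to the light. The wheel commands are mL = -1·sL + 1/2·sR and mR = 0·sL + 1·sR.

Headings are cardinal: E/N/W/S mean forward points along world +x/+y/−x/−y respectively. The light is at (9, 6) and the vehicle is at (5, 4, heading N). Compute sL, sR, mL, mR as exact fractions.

90/37 18 243/37 18

left sensor world pos  = (3, 7); dL² = 37
right sensor world pos = (7, 7); dR² = 5
sL = 90/37 = 90/37
sR = 90/5 = 18
mL = -1·sL + 1/2·sR = 243/37
mR = 0·sL + 1·sR = 18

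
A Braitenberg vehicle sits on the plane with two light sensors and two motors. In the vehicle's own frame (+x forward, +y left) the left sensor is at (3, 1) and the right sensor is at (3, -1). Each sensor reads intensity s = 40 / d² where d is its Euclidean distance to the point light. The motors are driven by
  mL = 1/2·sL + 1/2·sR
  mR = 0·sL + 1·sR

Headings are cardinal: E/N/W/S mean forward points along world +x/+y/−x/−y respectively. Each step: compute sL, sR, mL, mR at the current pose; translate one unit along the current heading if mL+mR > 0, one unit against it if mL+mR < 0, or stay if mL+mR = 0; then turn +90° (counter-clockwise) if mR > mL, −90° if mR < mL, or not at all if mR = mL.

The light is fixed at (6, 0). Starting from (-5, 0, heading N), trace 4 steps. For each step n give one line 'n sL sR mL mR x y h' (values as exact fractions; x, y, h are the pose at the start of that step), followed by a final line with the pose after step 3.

n=0: pose=(-5,0,N); sL=40/153, sR=40/109; mL=5240/16677, mR=40/109; mL+mR=11360/16677 → advance +1; mR−mL=880/16677 → turn +1·90°
n=1: pose=(-5,1,W); sL=10/49, sR=1/5; mL=99/490, mR=1/5; mL+mR=197/490 → advance +1; mR−mL=-1/490 → turn -1·90°
n=2: pose=(-6,1,N); sL=8/37, sR=40/137; mL=1288/5069, mR=40/137; mL+mR=2768/5069 → advance +1; mR−mL=192/5069 → turn +1·90°
n=3: pose=(-6,2,W); sL=20/113, sR=20/117; mL=2300/13221, mR=20/117; mL+mR=1520/4407 → advance +1; mR−mL=-40/13221 → turn -1·90°

0 40/153 40/109 5240/16677 40/109 -5 0 N
1 10/49 1/5 99/490 1/5 -5 1 W
2 8/37 40/137 1288/5069 40/137 -6 1 N
3 20/113 20/117 2300/13221 20/117 -6 2 W
final -7 2 N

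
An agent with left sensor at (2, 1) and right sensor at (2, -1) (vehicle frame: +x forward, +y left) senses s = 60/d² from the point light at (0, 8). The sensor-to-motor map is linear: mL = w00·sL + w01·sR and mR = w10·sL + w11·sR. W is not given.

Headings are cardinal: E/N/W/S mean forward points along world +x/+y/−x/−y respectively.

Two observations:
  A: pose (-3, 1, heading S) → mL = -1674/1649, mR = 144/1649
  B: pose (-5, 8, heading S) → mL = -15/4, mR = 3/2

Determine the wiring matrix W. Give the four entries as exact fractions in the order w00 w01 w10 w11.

-1 -1/2 1 -1

obs A: pose=(-3,1,S) → sL=12/17, sR=60/97, mL=-1674/1649, mR=144/1649
obs B: pose=(-5,8,S) → sL=3, sR=3/2, mL=-15/4, mR=3/2
sensor matrix S = [[12/17, 60/97], [3, 3/2]]; det S = -1314/1649
solve [mL_A; mL_B] = S·[w00; w01] and [mR_A; mR_B] = S·[w10; w11]:
  w00 = -1, w01 = -1/2, w10 = 1, w11 = -1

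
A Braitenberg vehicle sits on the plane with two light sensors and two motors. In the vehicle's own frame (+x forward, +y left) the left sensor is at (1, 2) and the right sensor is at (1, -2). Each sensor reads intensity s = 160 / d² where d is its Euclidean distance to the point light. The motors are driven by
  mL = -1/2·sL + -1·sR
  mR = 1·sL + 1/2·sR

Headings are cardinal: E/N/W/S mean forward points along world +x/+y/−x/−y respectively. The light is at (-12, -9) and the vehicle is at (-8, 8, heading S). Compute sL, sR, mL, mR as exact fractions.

left sensor world pos  = (-6, 7); dL² = 292
right sensor world pos = (-10, 7); dR² = 260
sL = 160/292 = 40/73
sR = 160/260 = 8/13
mL = -1/2·sL + -1·sR = -844/949
mR = 1·sL + 1/2·sR = 812/949

40/73 8/13 -844/949 812/949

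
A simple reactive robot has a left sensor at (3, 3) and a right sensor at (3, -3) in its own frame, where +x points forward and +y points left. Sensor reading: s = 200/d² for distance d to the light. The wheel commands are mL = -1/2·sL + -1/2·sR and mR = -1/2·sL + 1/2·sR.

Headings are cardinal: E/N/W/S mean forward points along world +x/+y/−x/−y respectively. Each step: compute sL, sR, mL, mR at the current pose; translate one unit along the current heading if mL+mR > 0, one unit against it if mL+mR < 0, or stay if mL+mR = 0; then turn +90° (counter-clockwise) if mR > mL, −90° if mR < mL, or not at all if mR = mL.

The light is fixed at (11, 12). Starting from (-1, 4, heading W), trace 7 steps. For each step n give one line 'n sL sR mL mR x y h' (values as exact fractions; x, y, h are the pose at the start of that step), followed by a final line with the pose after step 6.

n=0: pose=(-1,4,W); sL=100/173, sR=4/5; mL=-596/865, mR=96/865; mL+mR=-100/173 → advance -1; mR−mL=4/5 → turn +1·90°
n=1: pose=(0,4,S); sL=40/37, sR=200/317; mL=-10040/11729, mR=-2640/11729; mL+mR=-40/37 → advance -1; mR−mL=200/317 → turn +1·90°
n=2: pose=(0,5,E); sL=5/2, sR=50/41; mL=-305/164, mR=-105/164; mL+mR=-5/2 → advance -1; mR−mL=50/41 → turn +1·90°
n=3: pose=(-1,5,N); sL=200/241, sR=200/97; mL=-33800/23377, mR=14400/23377; mL+mR=-200/241 → advance -1; mR−mL=200/97 → turn +1·90°
n=4: pose=(-1,4,W); sL=100/173, sR=4/5; mL=-596/865, mR=96/865; mL+mR=-100/173 → advance -1; mR−mL=4/5 → turn +1·90°
n=5: pose=(0,4,S); sL=40/37, sR=200/317; mL=-10040/11729, mR=-2640/11729; mL+mR=-40/37 → advance -1; mR−mL=200/317 → turn +1·90°
n=6: pose=(0,5,E); sL=5/2, sR=50/41; mL=-305/164, mR=-105/164; mL+mR=-5/2 → advance -1; mR−mL=50/41 → turn +1·90°

0 100/173 4/5 -596/865 96/865 -1 4 W
1 40/37 200/317 -10040/11729 -2640/11729 0 4 S
2 5/2 50/41 -305/164 -105/164 0 5 E
3 200/241 200/97 -33800/23377 14400/23377 -1 5 N
4 100/173 4/5 -596/865 96/865 -1 4 W
5 40/37 200/317 -10040/11729 -2640/11729 0 4 S
6 5/2 50/41 -305/164 -105/164 0 5 E
final -1 5 N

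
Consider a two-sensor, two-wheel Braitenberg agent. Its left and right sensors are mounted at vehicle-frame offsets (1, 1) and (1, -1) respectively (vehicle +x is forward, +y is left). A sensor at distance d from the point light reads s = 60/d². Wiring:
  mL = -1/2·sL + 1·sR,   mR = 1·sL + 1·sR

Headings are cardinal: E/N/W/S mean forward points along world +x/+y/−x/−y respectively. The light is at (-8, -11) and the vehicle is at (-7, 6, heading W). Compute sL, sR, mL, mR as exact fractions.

15/64 5/27 235/3456 725/1728

left sensor world pos  = (-8, 5); dL² = 256
right sensor world pos = (-8, 7); dR² = 324
sL = 60/256 = 15/64
sR = 60/324 = 5/27
mL = -1/2·sL + 1·sR = 235/3456
mR = 1·sL + 1·sR = 725/1728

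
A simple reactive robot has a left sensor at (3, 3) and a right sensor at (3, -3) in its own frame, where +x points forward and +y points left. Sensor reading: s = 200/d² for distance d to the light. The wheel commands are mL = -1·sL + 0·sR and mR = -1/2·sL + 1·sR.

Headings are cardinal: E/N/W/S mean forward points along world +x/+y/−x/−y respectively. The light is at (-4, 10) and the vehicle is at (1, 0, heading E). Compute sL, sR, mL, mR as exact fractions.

left sensor world pos  = (4, 3); dL² = 113
right sensor world pos = (4, -3); dR² = 233
sL = 200/113 = 200/113
sR = 200/233 = 200/233
mL = -1·sL + 0·sR = -200/113
mR = -1/2·sL + 1·sR = -700/26329

200/113 200/233 -200/113 -700/26329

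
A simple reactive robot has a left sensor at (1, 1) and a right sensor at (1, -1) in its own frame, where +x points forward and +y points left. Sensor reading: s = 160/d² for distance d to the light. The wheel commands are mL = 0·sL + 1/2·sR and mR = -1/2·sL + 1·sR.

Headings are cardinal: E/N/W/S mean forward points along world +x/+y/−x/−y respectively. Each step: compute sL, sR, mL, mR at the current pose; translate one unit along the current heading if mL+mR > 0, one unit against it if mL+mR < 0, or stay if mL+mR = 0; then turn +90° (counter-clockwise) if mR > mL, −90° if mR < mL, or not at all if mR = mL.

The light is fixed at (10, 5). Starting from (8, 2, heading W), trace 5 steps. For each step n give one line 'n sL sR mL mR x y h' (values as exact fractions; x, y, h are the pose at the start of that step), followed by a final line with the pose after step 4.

0 32/5 160/13 80/13 592/65 8 2 W
1 8 5 5/2 1 7 2 S
2 160/41 32/5 16/5 912/205 7 1 W
3 80/17 16/5 8/5 72/85 6 1 S
4 160/61 160/41 80/41 6480/2501 6 0 W
final 5 0 S

n=0: pose=(8,2,W); sL=32/5, sR=160/13; mL=80/13, mR=592/65; mL+mR=992/65 → advance +1; mR−mL=192/65 → turn +1·90°
n=1: pose=(7,2,S); sL=8, sR=5; mL=5/2, mR=1; mL+mR=7/2 → advance +1; mR−mL=-3/2 → turn -1·90°
n=2: pose=(7,1,W); sL=160/41, sR=32/5; mL=16/5, mR=912/205; mL+mR=1568/205 → advance +1; mR−mL=256/205 → turn +1·90°
n=3: pose=(6,1,S); sL=80/17, sR=16/5; mL=8/5, mR=72/85; mL+mR=208/85 → advance +1; mR−mL=-64/85 → turn -1·90°
n=4: pose=(6,0,W); sL=160/61, sR=160/41; mL=80/41, mR=6480/2501; mL+mR=11360/2501 → advance +1; mR−mL=1600/2501 → turn +1·90°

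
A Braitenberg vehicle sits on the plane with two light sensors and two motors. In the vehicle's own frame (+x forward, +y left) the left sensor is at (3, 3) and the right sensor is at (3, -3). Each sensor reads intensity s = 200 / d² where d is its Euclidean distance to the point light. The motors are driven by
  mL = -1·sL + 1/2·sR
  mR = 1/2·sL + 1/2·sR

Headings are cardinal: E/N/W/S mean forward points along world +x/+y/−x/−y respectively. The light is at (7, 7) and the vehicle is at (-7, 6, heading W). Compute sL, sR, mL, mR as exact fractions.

left sensor world pos  = (-10, 3); dL² = 305
right sensor world pos = (-10, 9); dR² = 293
sL = 200/305 = 40/61
sR = 200/293 = 200/293
mL = -1·sL + 1/2·sR = -5620/17873
mR = 1/2·sL + 1/2·sR = 11960/17873

40/61 200/293 -5620/17873 11960/17873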